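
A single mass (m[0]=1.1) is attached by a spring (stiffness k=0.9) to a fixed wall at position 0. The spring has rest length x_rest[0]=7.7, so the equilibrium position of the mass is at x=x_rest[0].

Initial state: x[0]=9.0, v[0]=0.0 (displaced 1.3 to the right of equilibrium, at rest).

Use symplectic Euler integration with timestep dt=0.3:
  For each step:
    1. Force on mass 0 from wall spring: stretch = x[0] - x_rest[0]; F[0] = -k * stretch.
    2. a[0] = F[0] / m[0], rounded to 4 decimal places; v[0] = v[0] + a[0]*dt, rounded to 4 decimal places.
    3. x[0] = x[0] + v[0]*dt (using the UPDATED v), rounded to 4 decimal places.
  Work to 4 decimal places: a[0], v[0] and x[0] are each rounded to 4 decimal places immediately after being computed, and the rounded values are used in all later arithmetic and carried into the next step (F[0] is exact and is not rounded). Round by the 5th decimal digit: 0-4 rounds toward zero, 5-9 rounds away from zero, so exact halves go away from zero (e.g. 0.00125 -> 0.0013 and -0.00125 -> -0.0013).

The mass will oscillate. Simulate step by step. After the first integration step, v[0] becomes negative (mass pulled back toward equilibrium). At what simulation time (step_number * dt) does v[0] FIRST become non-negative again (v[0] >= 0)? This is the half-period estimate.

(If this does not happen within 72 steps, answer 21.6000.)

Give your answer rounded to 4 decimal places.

Answer: 3.6000

Derivation:
Step 0: x=[9.0000] v=[0.0000]
Step 1: x=[8.9043] v=[-0.3191]
Step 2: x=[8.7199] v=[-0.6147]
Step 3: x=[8.4604] v=[-0.8651]
Step 4: x=[8.1449] v=[-1.0517]
Step 5: x=[7.7966] v=[-1.1609]
Step 6: x=[7.4412] v=[-1.1846]
Step 7: x=[7.1049] v=[-1.1211]
Step 8: x=[6.8124] v=[-0.9750]
Step 9: x=[6.5853] v=[-0.7571]
Step 10: x=[6.4403] v=[-0.4835]
Step 11: x=[6.3880] v=[-0.1743]
Step 12: x=[6.4323] v=[0.1478]
First v>=0 after going negative at step 12, time=3.6000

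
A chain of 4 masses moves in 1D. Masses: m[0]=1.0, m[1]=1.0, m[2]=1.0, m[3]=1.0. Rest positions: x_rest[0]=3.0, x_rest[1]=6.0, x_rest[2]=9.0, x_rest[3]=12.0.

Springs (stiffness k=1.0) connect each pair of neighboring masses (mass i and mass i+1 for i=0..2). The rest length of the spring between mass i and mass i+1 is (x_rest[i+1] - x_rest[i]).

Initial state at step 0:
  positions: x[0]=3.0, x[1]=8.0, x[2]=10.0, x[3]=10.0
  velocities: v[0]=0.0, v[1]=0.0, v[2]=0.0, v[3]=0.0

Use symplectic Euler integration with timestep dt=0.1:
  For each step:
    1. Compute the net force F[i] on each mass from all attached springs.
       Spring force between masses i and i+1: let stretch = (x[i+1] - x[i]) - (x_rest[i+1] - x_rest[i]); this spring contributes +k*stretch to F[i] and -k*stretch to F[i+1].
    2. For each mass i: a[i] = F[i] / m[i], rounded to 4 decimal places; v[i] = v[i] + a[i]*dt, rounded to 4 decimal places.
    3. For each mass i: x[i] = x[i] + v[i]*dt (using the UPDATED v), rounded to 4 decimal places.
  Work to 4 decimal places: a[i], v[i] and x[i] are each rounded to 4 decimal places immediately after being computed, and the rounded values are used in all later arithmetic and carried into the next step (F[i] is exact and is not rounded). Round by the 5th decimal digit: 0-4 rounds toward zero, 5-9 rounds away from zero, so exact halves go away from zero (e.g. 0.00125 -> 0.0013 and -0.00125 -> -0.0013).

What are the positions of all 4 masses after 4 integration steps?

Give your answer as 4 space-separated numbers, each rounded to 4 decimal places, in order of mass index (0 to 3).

Answer: 3.1926 7.7089 9.8060 10.2926

Derivation:
Step 0: x=[3.0000 8.0000 10.0000 10.0000] v=[0.0000 0.0000 0.0000 0.0000]
Step 1: x=[3.0200 7.9700 9.9800 10.0300] v=[0.2000 -0.3000 -0.2000 0.3000]
Step 2: x=[3.0595 7.9106 9.9404 10.0895] v=[0.3950 -0.5940 -0.3960 0.5950]
Step 3: x=[3.1175 7.8230 9.8820 10.1775] v=[0.5801 -0.8761 -0.5841 0.8801]
Step 4: x=[3.1926 7.7089 9.8060 10.2926] v=[0.7507 -1.1408 -0.7605 1.1506]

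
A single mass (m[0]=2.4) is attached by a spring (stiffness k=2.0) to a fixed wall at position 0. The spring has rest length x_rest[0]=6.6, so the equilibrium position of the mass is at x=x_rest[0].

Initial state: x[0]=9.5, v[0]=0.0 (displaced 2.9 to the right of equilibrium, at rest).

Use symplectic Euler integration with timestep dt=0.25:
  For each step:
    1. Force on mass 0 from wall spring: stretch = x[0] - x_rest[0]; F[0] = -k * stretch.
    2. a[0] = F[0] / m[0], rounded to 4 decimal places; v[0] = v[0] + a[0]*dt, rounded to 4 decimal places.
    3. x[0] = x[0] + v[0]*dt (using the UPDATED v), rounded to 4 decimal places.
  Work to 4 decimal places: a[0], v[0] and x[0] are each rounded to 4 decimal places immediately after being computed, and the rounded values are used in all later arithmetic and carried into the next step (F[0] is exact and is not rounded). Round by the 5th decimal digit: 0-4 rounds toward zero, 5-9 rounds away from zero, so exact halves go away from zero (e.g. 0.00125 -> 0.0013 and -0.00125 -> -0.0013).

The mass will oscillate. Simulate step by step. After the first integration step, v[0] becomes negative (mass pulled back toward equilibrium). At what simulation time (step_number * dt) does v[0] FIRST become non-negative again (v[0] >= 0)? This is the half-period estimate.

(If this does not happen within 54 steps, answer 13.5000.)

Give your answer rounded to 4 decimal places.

Answer: 3.5000

Derivation:
Step 0: x=[9.5000] v=[0.0000]
Step 1: x=[9.3490] v=[-0.6042]
Step 2: x=[9.0548] v=[-1.1769]
Step 3: x=[8.6327] v=[-1.6883]
Step 4: x=[8.1048] v=[-2.1118]
Step 5: x=[7.4985] v=[-2.4253]
Step 6: x=[6.8454] v=[-2.6125]
Step 7: x=[6.1795] v=[-2.6636]
Step 8: x=[5.5355] v=[-2.5760]
Step 9: x=[4.9470] v=[-2.3542]
Step 10: x=[4.4446] v=[-2.0098]
Step 11: x=[4.0544] v=[-1.5608]
Step 12: x=[3.7968] v=[-1.0305]
Step 13: x=[3.6852] v=[-0.4465]
Step 14: x=[3.7254] v=[0.1608]
First v>=0 after going negative at step 14, time=3.5000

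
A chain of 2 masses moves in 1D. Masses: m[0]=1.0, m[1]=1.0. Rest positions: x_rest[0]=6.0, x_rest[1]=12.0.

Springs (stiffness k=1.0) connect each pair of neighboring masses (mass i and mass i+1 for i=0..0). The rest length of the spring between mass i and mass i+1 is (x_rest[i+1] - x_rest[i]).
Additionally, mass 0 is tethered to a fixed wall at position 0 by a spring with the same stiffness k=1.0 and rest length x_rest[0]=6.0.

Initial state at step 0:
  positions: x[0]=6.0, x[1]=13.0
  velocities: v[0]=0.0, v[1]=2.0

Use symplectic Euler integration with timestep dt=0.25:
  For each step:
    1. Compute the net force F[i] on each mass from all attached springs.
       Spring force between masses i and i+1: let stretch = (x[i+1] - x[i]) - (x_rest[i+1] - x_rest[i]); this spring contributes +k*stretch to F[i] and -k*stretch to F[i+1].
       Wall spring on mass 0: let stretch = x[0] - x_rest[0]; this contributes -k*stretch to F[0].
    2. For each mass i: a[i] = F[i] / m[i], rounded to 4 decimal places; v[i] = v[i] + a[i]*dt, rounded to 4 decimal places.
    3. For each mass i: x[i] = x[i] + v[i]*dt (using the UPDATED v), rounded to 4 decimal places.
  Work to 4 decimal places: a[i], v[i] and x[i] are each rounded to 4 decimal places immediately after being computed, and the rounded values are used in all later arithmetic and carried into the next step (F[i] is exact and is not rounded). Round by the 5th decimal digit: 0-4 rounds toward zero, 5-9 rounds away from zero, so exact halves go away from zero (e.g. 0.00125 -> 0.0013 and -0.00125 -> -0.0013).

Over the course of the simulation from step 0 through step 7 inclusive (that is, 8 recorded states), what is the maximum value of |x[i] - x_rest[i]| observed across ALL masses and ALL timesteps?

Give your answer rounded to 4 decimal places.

Step 0: x=[6.0000 13.0000] v=[0.0000 2.0000]
Step 1: x=[6.0625 13.4375] v=[0.2500 1.7500]
Step 2: x=[6.2070 13.7891] v=[0.5781 1.4063]
Step 3: x=[6.4375 14.0418] v=[0.9219 1.0108]
Step 4: x=[6.7409 14.1942] v=[1.2136 0.6097]
Step 5: x=[7.0888 14.2558] v=[1.3917 0.2464]
Step 6: x=[7.4416 14.2445] v=[1.4113 -0.0454]
Step 7: x=[7.7545 14.1830] v=[1.2516 -0.2461]
Max displacement = 2.2558

Answer: 2.2558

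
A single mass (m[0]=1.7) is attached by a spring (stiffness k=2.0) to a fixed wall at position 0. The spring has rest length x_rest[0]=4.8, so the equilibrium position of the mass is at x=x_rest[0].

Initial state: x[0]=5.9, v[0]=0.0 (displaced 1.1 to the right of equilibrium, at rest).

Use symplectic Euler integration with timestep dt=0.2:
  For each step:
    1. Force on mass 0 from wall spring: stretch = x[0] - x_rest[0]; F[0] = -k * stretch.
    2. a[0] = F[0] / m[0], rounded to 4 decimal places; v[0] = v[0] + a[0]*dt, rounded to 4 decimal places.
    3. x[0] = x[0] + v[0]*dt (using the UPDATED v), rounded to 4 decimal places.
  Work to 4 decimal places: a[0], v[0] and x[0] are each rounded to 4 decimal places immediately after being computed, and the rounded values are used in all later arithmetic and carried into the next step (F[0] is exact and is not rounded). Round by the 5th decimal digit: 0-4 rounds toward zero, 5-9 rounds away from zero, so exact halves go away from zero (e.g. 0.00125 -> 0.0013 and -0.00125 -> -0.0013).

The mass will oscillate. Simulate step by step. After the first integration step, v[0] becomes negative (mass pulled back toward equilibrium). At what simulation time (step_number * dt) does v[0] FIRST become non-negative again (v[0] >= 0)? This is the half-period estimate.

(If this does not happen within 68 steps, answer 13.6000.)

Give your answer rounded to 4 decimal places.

Answer: 3.0000

Derivation:
Step 0: x=[5.9000] v=[0.0000]
Step 1: x=[5.8482] v=[-0.2588]
Step 2: x=[5.7471] v=[-0.5054]
Step 3: x=[5.6015] v=[-0.7282]
Step 4: x=[5.4181] v=[-0.9168]
Step 5: x=[5.2057] v=[-1.0622]
Step 6: x=[4.9742] v=[-1.1577]
Step 7: x=[4.7345] v=[-1.1987]
Step 8: x=[4.4978] v=[-1.1833]
Step 9: x=[4.2754] v=[-1.1122]
Step 10: x=[4.0776] v=[-0.9888]
Step 11: x=[3.9138] v=[-0.8188]
Step 12: x=[3.7917] v=[-0.6103]
Step 13: x=[3.7171] v=[-0.3731]
Step 14: x=[3.6934] v=[-0.1183]
Step 15: x=[3.7218] v=[0.1421]
First v>=0 after going negative at step 15, time=3.0000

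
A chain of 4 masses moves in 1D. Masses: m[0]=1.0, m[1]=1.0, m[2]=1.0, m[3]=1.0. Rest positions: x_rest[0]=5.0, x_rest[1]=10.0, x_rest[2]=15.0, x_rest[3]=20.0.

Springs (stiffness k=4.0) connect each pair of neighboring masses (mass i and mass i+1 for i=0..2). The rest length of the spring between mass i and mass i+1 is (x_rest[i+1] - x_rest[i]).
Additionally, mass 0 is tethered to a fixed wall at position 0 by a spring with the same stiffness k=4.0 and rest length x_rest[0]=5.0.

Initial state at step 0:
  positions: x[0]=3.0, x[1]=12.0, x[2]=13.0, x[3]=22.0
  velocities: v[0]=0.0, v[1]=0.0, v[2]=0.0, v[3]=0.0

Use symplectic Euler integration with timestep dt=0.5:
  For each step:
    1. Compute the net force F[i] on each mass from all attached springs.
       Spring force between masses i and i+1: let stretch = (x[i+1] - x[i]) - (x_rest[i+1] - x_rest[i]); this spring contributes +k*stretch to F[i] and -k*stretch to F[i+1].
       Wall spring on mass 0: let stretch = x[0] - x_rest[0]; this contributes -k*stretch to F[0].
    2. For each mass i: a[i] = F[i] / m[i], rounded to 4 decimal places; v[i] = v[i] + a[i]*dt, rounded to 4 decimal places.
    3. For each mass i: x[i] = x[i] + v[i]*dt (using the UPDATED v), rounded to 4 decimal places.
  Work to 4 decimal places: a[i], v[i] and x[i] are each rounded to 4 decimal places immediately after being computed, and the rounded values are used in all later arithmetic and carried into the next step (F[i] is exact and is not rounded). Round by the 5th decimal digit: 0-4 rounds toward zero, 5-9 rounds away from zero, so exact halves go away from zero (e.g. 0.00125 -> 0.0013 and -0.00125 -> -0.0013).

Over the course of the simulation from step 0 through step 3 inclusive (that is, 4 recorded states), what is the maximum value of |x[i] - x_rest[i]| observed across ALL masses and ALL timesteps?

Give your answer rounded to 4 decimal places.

Step 0: x=[3.0000 12.0000 13.0000 22.0000] v=[0.0000 0.0000 0.0000 0.0000]
Step 1: x=[9.0000 4.0000 21.0000 18.0000] v=[12.0000 -16.0000 16.0000 -8.0000]
Step 2: x=[1.0000 18.0000 9.0000 22.0000] v=[-16.0000 28.0000 -24.0000 8.0000]
Step 3: x=[9.0000 6.0000 19.0000 18.0000] v=[16.0000 -24.0000 20.0000 -8.0000]
Max displacement = 8.0000

Answer: 8.0000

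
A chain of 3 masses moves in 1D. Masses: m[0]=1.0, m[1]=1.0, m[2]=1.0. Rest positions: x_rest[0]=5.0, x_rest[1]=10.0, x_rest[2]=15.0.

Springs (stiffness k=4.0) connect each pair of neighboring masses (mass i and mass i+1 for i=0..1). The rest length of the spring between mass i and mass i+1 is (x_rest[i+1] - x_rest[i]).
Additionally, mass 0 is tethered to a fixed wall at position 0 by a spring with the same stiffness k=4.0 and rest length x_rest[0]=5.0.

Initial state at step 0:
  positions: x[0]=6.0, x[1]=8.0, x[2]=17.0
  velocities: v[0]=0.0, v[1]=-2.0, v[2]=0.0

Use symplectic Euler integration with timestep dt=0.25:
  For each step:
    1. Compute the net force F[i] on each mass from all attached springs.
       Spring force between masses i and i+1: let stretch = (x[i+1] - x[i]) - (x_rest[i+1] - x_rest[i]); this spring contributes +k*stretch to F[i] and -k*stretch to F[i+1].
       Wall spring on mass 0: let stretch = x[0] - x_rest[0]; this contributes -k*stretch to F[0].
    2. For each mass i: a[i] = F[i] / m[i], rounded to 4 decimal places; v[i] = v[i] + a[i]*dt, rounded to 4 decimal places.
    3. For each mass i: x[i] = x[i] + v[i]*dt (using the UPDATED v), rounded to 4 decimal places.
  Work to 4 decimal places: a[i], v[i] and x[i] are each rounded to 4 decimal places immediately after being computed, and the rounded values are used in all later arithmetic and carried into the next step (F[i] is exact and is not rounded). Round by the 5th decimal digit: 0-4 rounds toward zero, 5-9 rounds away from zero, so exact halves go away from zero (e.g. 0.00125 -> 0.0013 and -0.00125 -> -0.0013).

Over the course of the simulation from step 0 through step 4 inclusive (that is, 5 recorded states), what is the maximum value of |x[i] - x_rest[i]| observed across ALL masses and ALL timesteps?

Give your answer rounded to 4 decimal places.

Step 0: x=[6.0000 8.0000 17.0000] v=[0.0000 -2.0000 0.0000]
Step 1: x=[5.0000 9.2500 16.0000] v=[-4.0000 5.0000 -4.0000]
Step 2: x=[3.8125 11.1250 14.5625] v=[-4.7500 7.5000 -5.7500]
Step 3: x=[3.5000 12.0313 13.5156] v=[-1.2500 3.6250 -4.1875]
Step 4: x=[4.4453 11.1758 13.3477] v=[3.7813 -3.4220 -0.6718]
Max displacement = 2.0313

Answer: 2.0313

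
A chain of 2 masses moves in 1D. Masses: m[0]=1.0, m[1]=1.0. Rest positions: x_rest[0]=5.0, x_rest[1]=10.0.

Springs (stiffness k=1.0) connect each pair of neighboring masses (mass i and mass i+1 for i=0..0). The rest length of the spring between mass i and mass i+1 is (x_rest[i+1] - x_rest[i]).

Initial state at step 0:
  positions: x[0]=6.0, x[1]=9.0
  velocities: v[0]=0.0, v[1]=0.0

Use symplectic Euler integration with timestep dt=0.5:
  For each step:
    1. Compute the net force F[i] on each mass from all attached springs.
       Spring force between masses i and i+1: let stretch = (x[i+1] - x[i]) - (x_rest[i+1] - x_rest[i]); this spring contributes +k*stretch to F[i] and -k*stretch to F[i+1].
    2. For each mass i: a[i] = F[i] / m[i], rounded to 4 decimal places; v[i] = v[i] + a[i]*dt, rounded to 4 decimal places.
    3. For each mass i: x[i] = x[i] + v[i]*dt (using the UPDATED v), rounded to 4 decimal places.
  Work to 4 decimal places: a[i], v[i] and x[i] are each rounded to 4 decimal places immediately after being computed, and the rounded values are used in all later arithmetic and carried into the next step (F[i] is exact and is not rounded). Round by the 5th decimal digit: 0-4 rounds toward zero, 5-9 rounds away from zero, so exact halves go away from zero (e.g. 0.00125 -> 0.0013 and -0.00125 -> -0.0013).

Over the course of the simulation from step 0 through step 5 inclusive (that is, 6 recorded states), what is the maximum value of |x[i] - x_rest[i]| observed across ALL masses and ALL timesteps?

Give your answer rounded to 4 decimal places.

Step 0: x=[6.0000 9.0000] v=[0.0000 0.0000]
Step 1: x=[5.5000 9.5000] v=[-1.0000 1.0000]
Step 2: x=[4.7500 10.2500] v=[-1.5000 1.5000]
Step 3: x=[4.1250 10.8750] v=[-1.2500 1.2500]
Step 4: x=[3.9375 11.0625] v=[-0.3750 0.3750]
Step 5: x=[4.2813 10.7188] v=[0.6875 -0.6875]
Max displacement = 1.0625

Answer: 1.0625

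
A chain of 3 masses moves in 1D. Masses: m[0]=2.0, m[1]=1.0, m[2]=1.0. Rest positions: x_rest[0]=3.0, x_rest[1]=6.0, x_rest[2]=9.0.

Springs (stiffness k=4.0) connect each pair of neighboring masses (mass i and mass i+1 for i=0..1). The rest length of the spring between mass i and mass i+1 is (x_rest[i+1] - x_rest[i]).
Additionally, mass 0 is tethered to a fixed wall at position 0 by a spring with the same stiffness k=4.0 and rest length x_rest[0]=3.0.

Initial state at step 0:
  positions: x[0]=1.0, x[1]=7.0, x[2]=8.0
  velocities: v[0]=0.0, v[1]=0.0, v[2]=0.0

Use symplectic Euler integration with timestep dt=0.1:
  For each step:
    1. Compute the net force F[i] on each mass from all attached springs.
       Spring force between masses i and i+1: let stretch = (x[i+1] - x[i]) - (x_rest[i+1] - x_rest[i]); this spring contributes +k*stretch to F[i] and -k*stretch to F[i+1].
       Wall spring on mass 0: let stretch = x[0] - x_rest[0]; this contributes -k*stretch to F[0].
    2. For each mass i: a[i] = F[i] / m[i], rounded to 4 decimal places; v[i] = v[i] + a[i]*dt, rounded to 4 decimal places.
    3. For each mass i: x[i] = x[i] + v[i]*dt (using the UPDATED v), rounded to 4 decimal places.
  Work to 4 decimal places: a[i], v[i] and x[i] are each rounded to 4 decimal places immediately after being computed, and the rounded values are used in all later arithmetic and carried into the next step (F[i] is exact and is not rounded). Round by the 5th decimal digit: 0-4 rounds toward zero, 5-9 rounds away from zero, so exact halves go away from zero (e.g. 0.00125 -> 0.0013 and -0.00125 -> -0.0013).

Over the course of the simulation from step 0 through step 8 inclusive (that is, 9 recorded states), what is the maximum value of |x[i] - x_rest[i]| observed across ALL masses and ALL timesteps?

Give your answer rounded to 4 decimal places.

Step 0: x=[1.0000 7.0000 8.0000] v=[0.0000 0.0000 0.0000]
Step 1: x=[1.1000 6.8000 8.0800] v=[1.0000 -2.0000 0.8000]
Step 2: x=[1.2920 6.4232 8.2288] v=[1.9200 -3.7680 1.4880]
Step 3: x=[1.5608 5.9134 8.4254] v=[2.6878 -5.0982 1.9658]
Step 4: x=[1.8854 5.3300 8.6415] v=[3.2462 -5.8344 2.1610]
Step 5: x=[2.2412 4.7412 8.8451] v=[3.5580 -5.8876 2.0364]
Step 6: x=[2.6022 4.2166 9.0046] v=[3.6098 -5.2460 1.5948]
Step 7: x=[2.9434 3.8189 9.0926] v=[3.4122 -3.9766 0.8796]
Step 8: x=[3.2433 3.5972 9.0896] v=[2.9986 -2.2173 -0.0299]
Max displacement = 2.4028

Answer: 2.4028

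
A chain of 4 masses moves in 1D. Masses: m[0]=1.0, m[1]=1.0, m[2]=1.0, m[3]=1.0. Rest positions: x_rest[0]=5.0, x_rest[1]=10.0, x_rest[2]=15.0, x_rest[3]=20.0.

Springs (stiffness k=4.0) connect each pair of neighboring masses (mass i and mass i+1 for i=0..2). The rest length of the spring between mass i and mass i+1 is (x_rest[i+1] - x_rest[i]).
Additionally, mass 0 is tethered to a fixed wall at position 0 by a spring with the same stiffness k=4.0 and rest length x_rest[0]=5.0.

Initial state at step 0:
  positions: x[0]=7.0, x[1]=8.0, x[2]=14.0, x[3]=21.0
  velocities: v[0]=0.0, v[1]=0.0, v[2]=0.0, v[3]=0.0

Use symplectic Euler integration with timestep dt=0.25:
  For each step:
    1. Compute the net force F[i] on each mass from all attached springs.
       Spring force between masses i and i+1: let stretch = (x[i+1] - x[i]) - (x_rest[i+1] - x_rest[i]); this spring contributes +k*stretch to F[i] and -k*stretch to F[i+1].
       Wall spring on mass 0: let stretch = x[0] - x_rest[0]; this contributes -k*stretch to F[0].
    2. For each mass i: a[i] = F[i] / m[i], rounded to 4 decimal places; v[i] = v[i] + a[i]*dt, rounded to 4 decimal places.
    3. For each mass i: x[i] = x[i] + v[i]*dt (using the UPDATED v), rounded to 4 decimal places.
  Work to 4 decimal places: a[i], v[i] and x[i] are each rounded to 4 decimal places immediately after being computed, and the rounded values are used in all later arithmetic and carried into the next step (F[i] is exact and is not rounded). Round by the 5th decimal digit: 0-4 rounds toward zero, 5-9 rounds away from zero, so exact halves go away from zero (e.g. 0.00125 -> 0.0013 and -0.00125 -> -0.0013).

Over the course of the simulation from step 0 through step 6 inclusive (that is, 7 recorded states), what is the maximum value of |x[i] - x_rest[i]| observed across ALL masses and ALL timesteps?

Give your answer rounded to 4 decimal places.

Step 0: x=[7.0000 8.0000 14.0000 21.0000] v=[0.0000 0.0000 0.0000 0.0000]
Step 1: x=[5.5000 9.2500 14.2500 20.5000] v=[-6.0000 5.0000 1.0000 -2.0000]
Step 2: x=[3.5625 10.8125 14.8125 19.6875] v=[-7.7500 6.2500 2.2500 -3.2500]
Step 3: x=[2.5469 11.5625 15.5938 18.9063] v=[-4.0625 3.0000 3.1250 -3.1250]
Step 4: x=[3.1485 11.0664 16.1954 18.5469] v=[2.4062 -1.9843 2.4062 -1.4375]
Step 5: x=[4.9424 9.8731 16.1026 18.8497] v=[7.1756 -4.7732 -0.3713 1.2110]
Step 6: x=[6.7334 9.0045 15.1392 19.7157] v=[7.1639 -3.4744 -3.8537 3.4639]
Max displacement = 2.4531

Answer: 2.4531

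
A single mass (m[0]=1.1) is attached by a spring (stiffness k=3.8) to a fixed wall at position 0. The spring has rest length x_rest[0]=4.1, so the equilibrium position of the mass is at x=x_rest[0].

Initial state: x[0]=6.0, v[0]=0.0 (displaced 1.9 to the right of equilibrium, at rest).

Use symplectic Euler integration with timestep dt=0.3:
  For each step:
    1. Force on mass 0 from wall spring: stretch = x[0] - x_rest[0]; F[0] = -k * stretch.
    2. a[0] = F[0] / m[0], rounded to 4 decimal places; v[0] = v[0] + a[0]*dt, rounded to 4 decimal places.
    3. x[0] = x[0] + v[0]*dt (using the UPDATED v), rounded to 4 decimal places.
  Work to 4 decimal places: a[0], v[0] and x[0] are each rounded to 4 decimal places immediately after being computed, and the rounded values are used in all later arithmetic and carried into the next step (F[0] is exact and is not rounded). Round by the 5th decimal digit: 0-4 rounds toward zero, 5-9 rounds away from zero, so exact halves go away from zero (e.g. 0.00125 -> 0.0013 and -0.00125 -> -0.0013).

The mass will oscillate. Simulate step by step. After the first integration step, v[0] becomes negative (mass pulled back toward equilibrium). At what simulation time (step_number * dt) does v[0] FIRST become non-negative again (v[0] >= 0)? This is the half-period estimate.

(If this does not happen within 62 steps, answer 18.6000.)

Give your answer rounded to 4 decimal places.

Step 0: x=[6.0000] v=[0.0000]
Step 1: x=[5.4093] v=[-1.9691]
Step 2: x=[4.4115] v=[-3.3260]
Step 3: x=[3.3169] v=[-3.6488]
Step 4: x=[2.4657] v=[-2.8372]
Step 5: x=[2.1227] v=[-1.1435]
Step 6: x=[2.3944] v=[0.9057]
First v>=0 after going negative at step 6, time=1.8000

Answer: 1.8000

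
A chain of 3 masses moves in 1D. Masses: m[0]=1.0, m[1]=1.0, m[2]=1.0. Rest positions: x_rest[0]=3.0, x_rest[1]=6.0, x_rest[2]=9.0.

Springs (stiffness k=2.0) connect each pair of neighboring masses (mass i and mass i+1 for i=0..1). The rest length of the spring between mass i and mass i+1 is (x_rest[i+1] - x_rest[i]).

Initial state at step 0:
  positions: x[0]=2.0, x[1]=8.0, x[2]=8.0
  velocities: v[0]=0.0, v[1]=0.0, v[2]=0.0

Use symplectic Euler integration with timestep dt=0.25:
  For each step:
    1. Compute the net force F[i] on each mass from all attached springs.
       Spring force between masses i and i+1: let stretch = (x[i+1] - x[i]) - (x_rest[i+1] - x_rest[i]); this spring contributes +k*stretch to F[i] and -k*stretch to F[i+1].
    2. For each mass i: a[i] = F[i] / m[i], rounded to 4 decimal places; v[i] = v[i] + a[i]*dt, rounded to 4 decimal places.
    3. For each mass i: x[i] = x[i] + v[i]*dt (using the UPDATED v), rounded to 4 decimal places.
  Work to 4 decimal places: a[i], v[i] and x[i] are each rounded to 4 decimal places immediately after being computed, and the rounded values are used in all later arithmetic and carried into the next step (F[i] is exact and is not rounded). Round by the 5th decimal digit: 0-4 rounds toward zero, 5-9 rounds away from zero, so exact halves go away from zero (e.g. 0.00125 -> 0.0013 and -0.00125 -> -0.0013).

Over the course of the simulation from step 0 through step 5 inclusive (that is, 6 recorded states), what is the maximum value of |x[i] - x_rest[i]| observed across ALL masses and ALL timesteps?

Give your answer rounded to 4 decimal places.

Step 0: x=[2.0000 8.0000 8.0000] v=[0.0000 0.0000 0.0000]
Step 1: x=[2.3750 7.2500 8.3750] v=[1.5000 -3.0000 1.5000]
Step 2: x=[2.9844 6.0313 8.9844] v=[2.4375 -4.8750 2.4375]
Step 3: x=[3.5997 4.8008 9.5997] v=[2.4610 -4.9219 2.4610]
Step 4: x=[3.9901 4.0201 9.9901] v=[1.5616 -3.1230 1.5616]
Step 5: x=[4.0093 3.9819 10.0093] v=[0.0766 -0.1530 0.0766]
Max displacement = 2.0181

Answer: 2.0181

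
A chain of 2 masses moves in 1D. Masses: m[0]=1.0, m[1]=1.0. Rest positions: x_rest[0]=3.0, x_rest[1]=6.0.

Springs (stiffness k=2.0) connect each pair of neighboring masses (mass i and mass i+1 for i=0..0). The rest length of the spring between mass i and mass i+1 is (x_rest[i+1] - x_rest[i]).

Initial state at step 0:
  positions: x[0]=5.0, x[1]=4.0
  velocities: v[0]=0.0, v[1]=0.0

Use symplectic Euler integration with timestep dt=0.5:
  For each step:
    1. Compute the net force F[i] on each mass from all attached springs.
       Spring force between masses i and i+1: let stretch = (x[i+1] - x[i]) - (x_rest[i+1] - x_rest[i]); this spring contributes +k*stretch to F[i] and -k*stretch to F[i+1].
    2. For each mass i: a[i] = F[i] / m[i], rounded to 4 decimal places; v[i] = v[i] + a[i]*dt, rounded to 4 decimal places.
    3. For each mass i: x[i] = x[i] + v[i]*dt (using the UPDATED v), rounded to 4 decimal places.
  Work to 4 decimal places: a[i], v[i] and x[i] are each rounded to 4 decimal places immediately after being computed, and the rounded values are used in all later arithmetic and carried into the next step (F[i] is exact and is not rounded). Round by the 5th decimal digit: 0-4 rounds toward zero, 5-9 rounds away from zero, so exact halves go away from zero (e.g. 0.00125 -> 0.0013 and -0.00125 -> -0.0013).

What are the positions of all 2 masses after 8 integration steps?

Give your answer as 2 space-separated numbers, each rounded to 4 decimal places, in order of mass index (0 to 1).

Answer: 1.0000 8.0000

Derivation:
Step 0: x=[5.0000 4.0000] v=[0.0000 0.0000]
Step 1: x=[3.0000 6.0000] v=[-4.0000 4.0000]
Step 2: x=[1.0000 8.0000] v=[-4.0000 4.0000]
Step 3: x=[1.0000 8.0000] v=[0.0000 0.0000]
Step 4: x=[3.0000 6.0000] v=[4.0000 -4.0000]
Step 5: x=[5.0000 4.0000] v=[4.0000 -4.0000]
Step 6: x=[5.0000 4.0000] v=[0.0000 0.0000]
Step 7: x=[3.0000 6.0000] v=[-4.0000 4.0000]
Step 8: x=[1.0000 8.0000] v=[-4.0000 4.0000]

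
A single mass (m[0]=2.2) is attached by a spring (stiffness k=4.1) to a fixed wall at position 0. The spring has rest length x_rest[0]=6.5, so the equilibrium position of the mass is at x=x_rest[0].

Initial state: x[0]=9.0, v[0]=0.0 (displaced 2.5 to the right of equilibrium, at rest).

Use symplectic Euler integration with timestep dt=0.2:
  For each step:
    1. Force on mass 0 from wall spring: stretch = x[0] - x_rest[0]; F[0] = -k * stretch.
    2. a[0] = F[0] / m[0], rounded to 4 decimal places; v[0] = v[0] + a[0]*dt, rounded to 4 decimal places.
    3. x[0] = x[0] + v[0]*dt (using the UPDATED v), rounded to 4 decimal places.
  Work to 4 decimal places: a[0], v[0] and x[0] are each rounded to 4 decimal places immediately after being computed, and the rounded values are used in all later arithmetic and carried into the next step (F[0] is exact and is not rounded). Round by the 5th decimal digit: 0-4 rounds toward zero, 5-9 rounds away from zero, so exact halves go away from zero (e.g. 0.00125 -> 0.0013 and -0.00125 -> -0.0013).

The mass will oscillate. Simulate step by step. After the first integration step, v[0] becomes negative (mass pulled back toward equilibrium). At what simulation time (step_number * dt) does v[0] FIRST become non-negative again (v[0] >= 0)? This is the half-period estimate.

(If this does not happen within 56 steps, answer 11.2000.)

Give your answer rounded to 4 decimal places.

Answer: 2.4000

Derivation:
Step 0: x=[9.0000] v=[0.0000]
Step 1: x=[8.8136] v=[-0.9318]
Step 2: x=[8.4548] v=[-1.7941]
Step 3: x=[7.9503] v=[-2.5227]
Step 4: x=[7.3376] v=[-3.0633]
Step 5: x=[6.6625] v=[-3.3755]
Step 6: x=[5.9753] v=[-3.4361]
Step 7: x=[5.3272] v=[-3.2405]
Step 8: x=[4.7665] v=[-2.8034]
Step 9: x=[4.3350] v=[-2.1573]
Step 10: x=[4.0649] v=[-1.3503]
Step 11: x=[3.9764] v=[-0.4427]
Step 12: x=[4.0760] v=[0.4979]
First v>=0 after going negative at step 12, time=2.4000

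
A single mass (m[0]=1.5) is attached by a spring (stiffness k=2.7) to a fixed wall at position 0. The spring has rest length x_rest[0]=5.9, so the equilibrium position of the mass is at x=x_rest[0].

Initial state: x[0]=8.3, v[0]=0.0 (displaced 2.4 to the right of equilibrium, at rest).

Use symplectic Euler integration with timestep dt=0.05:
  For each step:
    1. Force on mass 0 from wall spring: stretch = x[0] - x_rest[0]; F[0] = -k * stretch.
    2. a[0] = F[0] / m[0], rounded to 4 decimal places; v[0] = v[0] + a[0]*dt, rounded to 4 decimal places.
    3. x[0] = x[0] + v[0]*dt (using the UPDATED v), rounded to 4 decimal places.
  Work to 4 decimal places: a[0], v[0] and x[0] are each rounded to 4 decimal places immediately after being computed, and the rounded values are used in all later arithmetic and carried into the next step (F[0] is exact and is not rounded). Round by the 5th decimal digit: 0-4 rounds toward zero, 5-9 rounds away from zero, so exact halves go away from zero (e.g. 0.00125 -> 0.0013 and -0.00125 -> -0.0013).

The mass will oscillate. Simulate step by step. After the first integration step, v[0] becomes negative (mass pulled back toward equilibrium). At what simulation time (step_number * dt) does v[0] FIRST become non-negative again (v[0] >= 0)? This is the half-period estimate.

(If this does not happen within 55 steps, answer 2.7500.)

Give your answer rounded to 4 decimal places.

Step 0: x=[8.3000] v=[0.0000]
Step 1: x=[8.2892] v=[-0.2160]
Step 2: x=[8.2677] v=[-0.4310]
Step 3: x=[8.2355] v=[-0.6441]
Step 4: x=[8.1928] v=[-0.8543]
Step 5: x=[8.1398] v=[-1.0607]
Step 6: x=[8.0767] v=[-1.2623]
Step 7: x=[8.0038] v=[-1.4582]
Step 8: x=[7.9214] v=[-1.6475]
Step 9: x=[7.8299] v=[-1.8294]
Step 10: x=[7.7297] v=[-2.0031]
Step 11: x=[7.6213] v=[-2.1678]
Step 12: x=[7.5052] v=[-2.3227]
Step 13: x=[7.3818] v=[-2.4672]
Step 14: x=[7.2518] v=[-2.6006]
Step 15: x=[7.1157] v=[-2.7223]
Step 16: x=[6.9741] v=[-2.8317]
Step 17: x=[6.8277] v=[-2.9284]
Step 18: x=[6.6771] v=[-3.0119]
Step 19: x=[6.5230] v=[-3.0818]
Step 20: x=[6.3661] v=[-3.1379]
Step 21: x=[6.2071] v=[-3.1799]
Step 22: x=[6.0467] v=[-3.2075]
Step 23: x=[5.8857] v=[-3.2207]
Step 24: x=[5.7247] v=[-3.2194]
Step 25: x=[5.5645] v=[-3.2036]
Step 26: x=[5.4058] v=[-3.1734]
Step 27: x=[5.2494] v=[-3.1289]
Step 28: x=[5.0959] v=[-3.0703]
Step 29: x=[4.9460] v=[-2.9979]
Step 30: x=[4.8004] v=[-2.9120]
Step 31: x=[4.6598] v=[-2.8130]
Step 32: x=[4.5247] v=[-2.7014]
Step 33: x=[4.3958] v=[-2.5776]
Step 34: x=[4.2737] v=[-2.4422]
Step 35: x=[4.1589] v=[-2.2958]
Step 36: x=[4.0519] v=[-2.1391]
Step 37: x=[3.9533] v=[-1.9728]
Step 38: x=[3.8634] v=[-1.7976]
Step 39: x=[3.7827] v=[-1.6143]
Step 40: x=[3.7115] v=[-1.4237]
Step 41: x=[3.6502] v=[-1.2267]
Step 42: x=[3.5990] v=[-1.0242]
Step 43: x=[3.5581] v=[-0.8171]
Step 44: x=[3.5278] v=[-0.6063]
Step 45: x=[3.5082] v=[-0.3928]
Step 46: x=[3.4993] v=[-0.1775]
Step 47: x=[3.5012] v=[0.0386]
First v>=0 after going negative at step 47, time=2.3500

Answer: 2.3500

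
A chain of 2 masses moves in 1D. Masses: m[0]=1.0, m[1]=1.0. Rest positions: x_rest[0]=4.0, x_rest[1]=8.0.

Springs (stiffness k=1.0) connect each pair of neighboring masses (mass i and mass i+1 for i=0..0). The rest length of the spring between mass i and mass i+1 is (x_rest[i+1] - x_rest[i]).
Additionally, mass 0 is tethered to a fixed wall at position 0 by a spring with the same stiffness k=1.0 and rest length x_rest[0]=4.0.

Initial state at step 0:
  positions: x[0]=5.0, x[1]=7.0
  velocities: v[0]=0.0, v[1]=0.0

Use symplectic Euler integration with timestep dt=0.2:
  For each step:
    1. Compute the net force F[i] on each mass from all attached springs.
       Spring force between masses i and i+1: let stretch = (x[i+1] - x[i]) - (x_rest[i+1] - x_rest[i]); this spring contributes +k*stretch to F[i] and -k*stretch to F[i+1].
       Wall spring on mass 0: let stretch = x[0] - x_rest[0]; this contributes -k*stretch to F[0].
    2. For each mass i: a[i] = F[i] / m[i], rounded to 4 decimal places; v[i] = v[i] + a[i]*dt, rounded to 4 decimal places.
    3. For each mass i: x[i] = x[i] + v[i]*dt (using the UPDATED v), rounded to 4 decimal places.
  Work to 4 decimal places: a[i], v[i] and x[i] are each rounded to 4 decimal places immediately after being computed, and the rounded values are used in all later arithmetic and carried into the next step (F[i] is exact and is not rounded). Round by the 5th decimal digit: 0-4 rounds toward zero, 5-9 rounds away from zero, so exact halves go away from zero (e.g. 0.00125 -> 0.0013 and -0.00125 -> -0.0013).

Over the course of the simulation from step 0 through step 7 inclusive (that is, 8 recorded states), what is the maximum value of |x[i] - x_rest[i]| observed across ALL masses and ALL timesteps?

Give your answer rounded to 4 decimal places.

Step 0: x=[5.0000 7.0000] v=[0.0000 0.0000]
Step 1: x=[4.8800 7.0800] v=[-0.6000 0.4000]
Step 2: x=[4.6528 7.2320] v=[-1.1360 0.7600]
Step 3: x=[4.3427 7.4408] v=[-1.5507 1.0442]
Step 4: x=[3.9828 7.6857] v=[-1.7996 1.2246]
Step 5: x=[3.6117 7.9425] v=[-1.8556 1.2840]
Step 6: x=[3.2693 8.1861] v=[-1.7118 1.2178]
Step 7: x=[2.9928 8.3930] v=[-1.3823 1.0344]
Max displacement = 1.0072

Answer: 1.0072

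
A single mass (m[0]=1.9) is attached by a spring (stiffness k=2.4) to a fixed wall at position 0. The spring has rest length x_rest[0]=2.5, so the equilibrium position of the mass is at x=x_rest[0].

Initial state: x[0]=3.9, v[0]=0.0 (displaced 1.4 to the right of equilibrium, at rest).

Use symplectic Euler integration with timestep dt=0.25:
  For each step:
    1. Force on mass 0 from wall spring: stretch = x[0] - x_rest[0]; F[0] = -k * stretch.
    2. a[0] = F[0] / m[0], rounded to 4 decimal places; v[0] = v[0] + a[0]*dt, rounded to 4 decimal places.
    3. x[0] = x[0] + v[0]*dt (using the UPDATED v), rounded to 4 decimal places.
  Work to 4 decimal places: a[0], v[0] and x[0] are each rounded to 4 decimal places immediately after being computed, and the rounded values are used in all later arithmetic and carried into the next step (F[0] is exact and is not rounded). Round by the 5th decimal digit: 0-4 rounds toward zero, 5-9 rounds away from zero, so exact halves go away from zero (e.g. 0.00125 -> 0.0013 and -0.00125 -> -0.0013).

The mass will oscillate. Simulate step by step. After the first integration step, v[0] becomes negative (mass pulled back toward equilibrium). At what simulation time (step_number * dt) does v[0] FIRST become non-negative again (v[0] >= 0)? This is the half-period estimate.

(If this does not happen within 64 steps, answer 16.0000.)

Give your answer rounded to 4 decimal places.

Step 0: x=[3.9000] v=[0.0000]
Step 1: x=[3.7895] v=[-0.4421]
Step 2: x=[3.5772] v=[-0.8493]
Step 3: x=[3.2798] v=[-1.1895]
Step 4: x=[2.9209] v=[-1.4358]
Step 5: x=[2.5287] v=[-1.5687]
Step 6: x=[2.1343] v=[-1.5778]
Step 7: x=[1.7687] v=[-1.4623]
Step 8: x=[1.4609] v=[-1.2314]
Step 9: x=[1.2351] v=[-0.9033]
Step 10: x=[1.1091] v=[-0.5039]
Step 11: x=[1.0929] v=[-0.0647]
Step 12: x=[1.1878] v=[0.3797]
First v>=0 after going negative at step 12, time=3.0000

Answer: 3.0000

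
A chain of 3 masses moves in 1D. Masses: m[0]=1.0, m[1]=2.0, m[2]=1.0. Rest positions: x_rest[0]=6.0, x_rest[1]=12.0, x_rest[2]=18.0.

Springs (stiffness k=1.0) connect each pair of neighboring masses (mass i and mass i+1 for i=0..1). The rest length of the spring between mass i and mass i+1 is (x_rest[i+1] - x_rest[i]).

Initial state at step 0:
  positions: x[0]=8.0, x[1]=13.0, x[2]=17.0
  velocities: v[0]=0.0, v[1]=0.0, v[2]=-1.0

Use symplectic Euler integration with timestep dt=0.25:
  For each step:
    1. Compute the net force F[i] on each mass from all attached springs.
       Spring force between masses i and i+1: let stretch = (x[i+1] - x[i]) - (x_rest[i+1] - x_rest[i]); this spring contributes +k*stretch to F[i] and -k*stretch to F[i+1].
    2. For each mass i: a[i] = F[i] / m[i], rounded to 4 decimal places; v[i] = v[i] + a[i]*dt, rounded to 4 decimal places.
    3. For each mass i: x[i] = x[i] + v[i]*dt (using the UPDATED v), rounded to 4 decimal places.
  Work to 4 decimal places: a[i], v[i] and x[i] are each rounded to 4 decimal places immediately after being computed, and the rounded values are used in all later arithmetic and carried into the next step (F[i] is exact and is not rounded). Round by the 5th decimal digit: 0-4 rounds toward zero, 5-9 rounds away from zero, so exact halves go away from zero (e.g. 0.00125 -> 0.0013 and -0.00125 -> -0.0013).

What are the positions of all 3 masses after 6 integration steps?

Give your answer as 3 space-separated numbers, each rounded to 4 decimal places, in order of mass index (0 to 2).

Answer: 6.8087 12.3559 17.9798

Derivation:
Step 0: x=[8.0000 13.0000 17.0000] v=[0.0000 0.0000 -1.0000]
Step 1: x=[7.9375 12.9688 16.8750] v=[-0.2500 -0.1250 -0.5000]
Step 2: x=[7.8145 12.9024 16.8809] v=[-0.4922 -0.2657 0.0235]
Step 3: x=[7.6345 12.8013 17.0131] v=[-0.7202 -0.4044 0.5289]
Step 4: x=[7.4024 12.6704 17.2571] v=[-0.9285 -0.5238 0.9760]
Step 5: x=[7.1245 12.5182 17.5894] v=[-1.1115 -0.6090 1.3293]
Step 6: x=[6.8087 12.3559 17.9798] v=[-1.2631 -0.6493 1.5615]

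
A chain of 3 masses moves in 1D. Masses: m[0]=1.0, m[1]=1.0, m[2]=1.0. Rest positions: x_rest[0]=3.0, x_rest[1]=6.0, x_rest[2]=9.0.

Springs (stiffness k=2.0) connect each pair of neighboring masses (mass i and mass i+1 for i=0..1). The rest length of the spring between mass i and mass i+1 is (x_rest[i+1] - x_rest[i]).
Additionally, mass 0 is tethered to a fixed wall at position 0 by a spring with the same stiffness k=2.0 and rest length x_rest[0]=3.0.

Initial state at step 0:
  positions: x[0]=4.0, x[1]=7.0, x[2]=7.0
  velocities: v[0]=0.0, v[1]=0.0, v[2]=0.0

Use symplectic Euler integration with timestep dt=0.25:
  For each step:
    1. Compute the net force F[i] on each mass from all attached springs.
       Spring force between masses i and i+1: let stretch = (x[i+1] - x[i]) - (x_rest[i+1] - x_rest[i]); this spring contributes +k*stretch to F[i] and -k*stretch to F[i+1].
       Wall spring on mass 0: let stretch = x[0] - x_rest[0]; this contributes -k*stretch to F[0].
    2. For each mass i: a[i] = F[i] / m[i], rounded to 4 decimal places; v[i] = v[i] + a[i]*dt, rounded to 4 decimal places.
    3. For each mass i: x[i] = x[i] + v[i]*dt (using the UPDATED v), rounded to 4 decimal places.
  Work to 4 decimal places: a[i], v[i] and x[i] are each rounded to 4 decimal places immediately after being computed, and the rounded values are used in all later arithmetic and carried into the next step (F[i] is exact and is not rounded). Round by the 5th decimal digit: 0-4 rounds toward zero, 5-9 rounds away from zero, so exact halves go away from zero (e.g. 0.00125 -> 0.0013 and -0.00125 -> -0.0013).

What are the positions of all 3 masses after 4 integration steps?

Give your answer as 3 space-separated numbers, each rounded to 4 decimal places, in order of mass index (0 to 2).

Step 0: x=[4.0000 7.0000 7.0000] v=[0.0000 0.0000 0.0000]
Step 1: x=[3.8750 6.6250 7.3750] v=[-0.5000 -1.5000 1.5000]
Step 2: x=[3.6094 6.0000 8.0313] v=[-1.0625 -2.5000 2.6250]
Step 3: x=[3.1914 5.3301 8.8087] v=[-1.6719 -2.6797 3.1094]
Step 4: x=[2.6418 4.8277 9.5262] v=[-2.1983 -2.0098 2.8701]

Answer: 2.6418 4.8277 9.5262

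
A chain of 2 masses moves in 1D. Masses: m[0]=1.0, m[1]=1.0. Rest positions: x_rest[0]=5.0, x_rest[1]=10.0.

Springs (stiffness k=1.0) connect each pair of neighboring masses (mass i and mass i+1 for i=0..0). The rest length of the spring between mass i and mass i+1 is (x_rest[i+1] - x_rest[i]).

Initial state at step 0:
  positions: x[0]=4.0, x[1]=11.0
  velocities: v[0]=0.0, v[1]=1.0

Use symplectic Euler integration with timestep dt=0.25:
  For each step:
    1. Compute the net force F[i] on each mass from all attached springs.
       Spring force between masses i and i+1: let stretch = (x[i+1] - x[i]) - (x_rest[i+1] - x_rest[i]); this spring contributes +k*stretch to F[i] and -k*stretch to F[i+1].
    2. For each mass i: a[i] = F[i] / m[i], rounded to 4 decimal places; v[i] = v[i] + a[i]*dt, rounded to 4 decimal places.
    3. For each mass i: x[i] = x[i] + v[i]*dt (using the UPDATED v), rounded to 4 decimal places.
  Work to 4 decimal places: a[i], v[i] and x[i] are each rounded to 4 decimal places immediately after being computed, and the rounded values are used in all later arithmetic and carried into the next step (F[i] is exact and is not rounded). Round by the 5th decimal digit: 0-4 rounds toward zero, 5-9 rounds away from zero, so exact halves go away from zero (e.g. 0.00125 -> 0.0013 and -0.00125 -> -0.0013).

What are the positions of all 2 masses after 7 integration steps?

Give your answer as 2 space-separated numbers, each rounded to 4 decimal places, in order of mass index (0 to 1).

Answer: 6.5597 10.1904

Derivation:
Step 0: x=[4.0000 11.0000] v=[0.0000 1.0000]
Step 1: x=[4.1250 11.1250] v=[0.5000 0.5000]
Step 2: x=[4.3750 11.1250] v=[1.0000 0.0000]
Step 3: x=[4.7344 11.0156] v=[1.4375 -0.4375]
Step 4: x=[5.1739 10.8262] v=[1.7578 -0.7578]
Step 5: x=[5.6541 10.5960] v=[1.9209 -0.9209]
Step 6: x=[6.1307 10.3694] v=[1.9064 -0.9064]
Step 7: x=[6.5597 10.1904] v=[1.7161 -0.7161]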